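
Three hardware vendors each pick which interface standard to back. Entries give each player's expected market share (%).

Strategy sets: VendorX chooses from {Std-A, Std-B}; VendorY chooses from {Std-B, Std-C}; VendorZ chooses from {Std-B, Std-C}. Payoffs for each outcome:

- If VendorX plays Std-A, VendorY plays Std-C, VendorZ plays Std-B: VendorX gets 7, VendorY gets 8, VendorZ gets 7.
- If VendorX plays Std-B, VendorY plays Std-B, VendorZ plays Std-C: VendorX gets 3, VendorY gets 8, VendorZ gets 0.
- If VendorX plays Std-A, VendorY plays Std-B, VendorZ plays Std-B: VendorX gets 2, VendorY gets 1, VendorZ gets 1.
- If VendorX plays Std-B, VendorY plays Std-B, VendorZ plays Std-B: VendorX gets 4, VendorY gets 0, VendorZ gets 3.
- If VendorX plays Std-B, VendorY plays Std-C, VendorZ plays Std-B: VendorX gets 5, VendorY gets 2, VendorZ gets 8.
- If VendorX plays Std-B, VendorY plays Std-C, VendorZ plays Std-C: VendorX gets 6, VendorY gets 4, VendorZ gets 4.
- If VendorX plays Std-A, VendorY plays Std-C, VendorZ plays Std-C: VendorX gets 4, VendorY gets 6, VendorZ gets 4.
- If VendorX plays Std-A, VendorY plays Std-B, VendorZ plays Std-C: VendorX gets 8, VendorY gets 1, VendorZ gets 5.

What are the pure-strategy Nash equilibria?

The unique pure-strategy Nash equilibrium is (Std-A, Std-C, Std-B).

(Std-A, Std-B, Std-B): VendorX can switch to Std-B (2 → 4). Not NE.
(Std-A, Std-B, Std-C): VendorY can switch to Std-C (1 → 6). Not NE.
(Std-A, Std-C, Std-B): VendorX gets 7, best alternative 5; VendorY gets 8, best alternative 1; VendorZ gets 7, best alternative 4. No profitable deviation — NE.
(Std-A, Std-C, Std-C): VendorX can switch to Std-B (4 → 6). Not NE.
(Std-B, Std-B, Std-B): VendorY can switch to Std-C (0 → 2). Not NE.
(Std-B, Std-B, Std-C): VendorX can switch to Std-A (3 → 8). Not NE.
(Std-B, Std-C, Std-B): VendorX can switch to Std-A (5 → 7). Not NE.
(Std-B, Std-C, Std-C): VendorY can switch to Std-B (4 → 8). Not NE.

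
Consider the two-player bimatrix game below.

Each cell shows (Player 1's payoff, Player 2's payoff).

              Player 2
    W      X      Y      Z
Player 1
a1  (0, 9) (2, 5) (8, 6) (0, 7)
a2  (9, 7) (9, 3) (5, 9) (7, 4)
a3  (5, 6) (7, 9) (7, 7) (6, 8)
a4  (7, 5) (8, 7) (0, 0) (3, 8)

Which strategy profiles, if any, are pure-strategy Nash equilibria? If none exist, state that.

For each strategy profile, look for a profitable unilateral deviation.
(a1, W): Player 1 can switch to a2 (0 → 9). Not NE.
(a1, X): Player 1 can switch to a2 (2 → 9). Not NE.
(a1, Y): Player 2 can switch to W (6 → 9). Not NE.
(a1, Z): Player 1 can switch to a2 (0 → 7). Not NE.
(a2, W): Player 2 can switch to Y (7 → 9). Not NE.
(a2, X): Player 2 can switch to W (3 → 7). Not NE.
(a2, Y): Player 1 can switch to a1 (5 → 8). Not NE.
(a2, Z): Player 2 can switch to W (4 → 7). Not NE.
(The remaining 8 profiles each have a profitable deviation by the same check.)

There is no pure-strategy Nash equilibrium.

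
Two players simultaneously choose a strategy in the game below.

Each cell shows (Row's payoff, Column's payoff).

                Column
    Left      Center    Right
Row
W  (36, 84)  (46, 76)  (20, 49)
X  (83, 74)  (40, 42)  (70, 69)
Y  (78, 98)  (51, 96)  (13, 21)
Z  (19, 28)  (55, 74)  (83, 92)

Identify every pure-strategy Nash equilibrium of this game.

The pure Nash equilibria are (X, Left) and (Z, Right).

(W, Left): Row can switch to X (36 → 83). Not NE.
(W, Center): Row can switch to Y (46 → 51). Not NE.
(W, Right): Row can switch to X (20 → 70). Not NE.
(X, Left): Row gets 83, best alternative 78; Column gets 74, best alternative 69. No profitable deviation — NE.
(X, Center): Row can switch to W (40 → 46). Not NE.
(X, Right): Row can switch to Z (70 → 83). Not NE.
(Y, Left): Row can switch to X (78 → 83). Not NE.
(Y, Center): Row can switch to Z (51 → 55). Not NE.
(Y, Right): Row can switch to W (13 → 20). Not NE.
(Z, Left): Row can switch to W (19 → 36). Not NE.
(Z, Center): Column can switch to Right (74 → 92). Not NE.
(Z, Right): Row gets 83, best alternative 70; Column gets 92, best alternative 74. No profitable deviation — NE.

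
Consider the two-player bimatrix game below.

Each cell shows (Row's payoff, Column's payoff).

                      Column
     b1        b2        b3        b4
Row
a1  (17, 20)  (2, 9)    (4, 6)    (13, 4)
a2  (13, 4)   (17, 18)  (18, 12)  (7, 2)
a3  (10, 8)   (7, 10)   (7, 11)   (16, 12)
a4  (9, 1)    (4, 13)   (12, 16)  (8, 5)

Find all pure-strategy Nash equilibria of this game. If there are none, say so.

Row against b1: payoffs 17, 13, 10, 9 → best response a1.
Row against b2: payoffs 2, 17, 7, 4 → best response a2.
Row against b3: payoffs 4, 18, 7, 12 → best response a2.
Row against b4: payoffs 13, 7, 16, 8 → best response a3.
Column against a1: payoffs 20, 9, 6, 4 → best response b1.
Column against a2: payoffs 4, 18, 12, 2 → best response b2.
Column against a3: payoffs 8, 10, 11, 12 → best response b4.
Column against a4: payoffs 1, 13, 16, 5 → best response b3.
Mutual best responses: (a1, b1); (a2, b2); (a3, b4).

(a1, b1), (a2, b2), (a3, b4)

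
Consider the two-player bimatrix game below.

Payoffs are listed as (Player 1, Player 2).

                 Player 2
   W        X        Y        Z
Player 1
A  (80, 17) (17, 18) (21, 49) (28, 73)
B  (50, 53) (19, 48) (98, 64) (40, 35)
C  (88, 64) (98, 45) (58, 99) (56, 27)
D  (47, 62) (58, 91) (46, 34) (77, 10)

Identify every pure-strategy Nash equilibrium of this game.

(A, W): Player 1 can switch to C (80 → 88). Not NE.
(A, X): Player 1 can switch to B (17 → 19). Not NE.
(A, Y): Player 1 can switch to B (21 → 98). Not NE.
(A, Z): Player 1 can switch to B (28 → 40). Not NE.
(B, W): Player 1 can switch to A (50 → 80). Not NE.
(B, X): Player 1 can switch to C (19 → 98). Not NE.
(B, Y): Player 1 gets 98, best alternative 58; Player 2 gets 64, best alternative 53. No profitable deviation — NE.
(B, Z): Player 1 can switch to C (40 → 56). Not NE.
(C, W): Player 2 can switch to Y (64 → 99). Not NE.
(C, X): Player 2 can switch to W (45 → 64). Not NE.
(C, Y): Player 1 can switch to B (58 → 98). Not NE.
(The remaining 5 profiles each have a profitable deviation by the same check.)

The unique pure-strategy Nash equilibrium is (B, Y).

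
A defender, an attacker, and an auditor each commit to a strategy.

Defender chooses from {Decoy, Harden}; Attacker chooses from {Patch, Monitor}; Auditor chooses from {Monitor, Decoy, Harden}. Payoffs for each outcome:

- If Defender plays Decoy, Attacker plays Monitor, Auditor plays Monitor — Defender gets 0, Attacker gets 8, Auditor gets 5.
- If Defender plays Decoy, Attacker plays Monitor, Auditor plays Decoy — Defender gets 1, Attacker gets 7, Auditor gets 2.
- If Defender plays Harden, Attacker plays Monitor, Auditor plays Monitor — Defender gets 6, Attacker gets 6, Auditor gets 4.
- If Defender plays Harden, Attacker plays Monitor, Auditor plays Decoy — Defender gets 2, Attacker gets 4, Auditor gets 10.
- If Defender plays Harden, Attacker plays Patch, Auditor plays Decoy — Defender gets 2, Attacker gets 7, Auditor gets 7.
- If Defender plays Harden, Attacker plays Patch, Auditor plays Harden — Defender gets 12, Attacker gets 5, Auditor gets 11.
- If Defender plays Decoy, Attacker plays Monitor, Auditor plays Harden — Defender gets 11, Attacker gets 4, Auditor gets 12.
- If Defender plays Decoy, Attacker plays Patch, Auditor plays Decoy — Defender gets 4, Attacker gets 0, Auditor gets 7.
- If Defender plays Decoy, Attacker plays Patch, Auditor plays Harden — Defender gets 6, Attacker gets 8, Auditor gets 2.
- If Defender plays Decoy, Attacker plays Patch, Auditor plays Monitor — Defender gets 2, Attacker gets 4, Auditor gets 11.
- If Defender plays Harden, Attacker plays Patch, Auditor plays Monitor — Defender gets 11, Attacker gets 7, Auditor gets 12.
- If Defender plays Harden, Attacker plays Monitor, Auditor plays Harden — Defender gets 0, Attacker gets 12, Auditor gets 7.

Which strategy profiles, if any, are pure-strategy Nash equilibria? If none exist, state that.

Mark each player's best response to every combination of opponents' strategies; a profile where every player is best-responding is a pure Nash equilibrium.
Defender against (Patch, Monitor): payoffs 2, 11 → best response Harden.
Defender against (Patch, Decoy): payoffs 4, 2 → best response Decoy.
Defender against (Patch, Harden): payoffs 6, 12 → best response Harden.
Defender against (Monitor, Monitor): payoffs 0, 6 → best response Harden.
Defender against (Monitor, Decoy): payoffs 1, 2 → best response Harden.
Defender against (Monitor, Harden): payoffs 11, 0 → best response Decoy.
Attacker against (Decoy, Monitor): payoffs 4, 8 → best response Monitor.
Attacker against (Decoy, Decoy): payoffs 0, 7 → best response Monitor.
Attacker against (Decoy, Harden): payoffs 8, 4 → best response Patch.
Attacker against (Harden, Monitor): payoffs 7, 6 → best response Patch.
Attacker against (Harden, Decoy): payoffs 7, 4 → best response Patch.
Attacker against (Harden, Harden): payoffs 5, 12 → best response Monitor.
Auditor against (Decoy, Patch): payoffs 11, 7, 2 → best response Monitor.
Auditor against (Decoy, Monitor): payoffs 5, 2, 12 → best response Harden.
Auditor against (Harden, Patch): payoffs 12, 7, 11 → best response Monitor.
Auditor against (Harden, Monitor): payoffs 4, 10, 7 → best response Decoy.
Mutual best responses: (Harden, Patch, Monitor).

(Harden, Patch, Monitor)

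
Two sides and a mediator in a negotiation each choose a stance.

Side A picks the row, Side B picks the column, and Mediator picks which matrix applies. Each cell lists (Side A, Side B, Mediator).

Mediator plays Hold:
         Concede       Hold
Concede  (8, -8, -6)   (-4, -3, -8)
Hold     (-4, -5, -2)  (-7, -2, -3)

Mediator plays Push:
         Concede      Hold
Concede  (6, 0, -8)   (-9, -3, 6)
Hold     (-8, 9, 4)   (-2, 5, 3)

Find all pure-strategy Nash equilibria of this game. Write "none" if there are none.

Mark each player's best response to every combination of opponents' strategies; a profile where every player is best-responding is a pure Nash equilibrium.
Side A against (Concede, Hold): payoffs 8, -4 → best response Concede.
Side A against (Concede, Push): payoffs 6, -8 → best response Concede.
Side A against (Hold, Hold): payoffs -4, -7 → best response Concede.
Side A against (Hold, Push): payoffs -9, -2 → best response Hold.
Side B against (Concede, Hold): payoffs -8, -3 → best response Hold.
Side B against (Concede, Push): payoffs 0, -3 → best response Concede.
Side B against (Hold, Hold): payoffs -5, -2 → best response Hold.
Side B against (Hold, Push): payoffs 9, 5 → best response Concede.
Mediator against (Concede, Concede): payoffs -6, -8 → best response Hold.
Mediator against (Concede, Hold): payoffs -8, 6 → best response Push.
Mediator against (Hold, Concede): payoffs -2, 4 → best response Push.
Mediator against (Hold, Hold): payoffs -3, 3 → best response Push.
No profile is a mutual best response for all players.

This game has no pure Nash equilibrium.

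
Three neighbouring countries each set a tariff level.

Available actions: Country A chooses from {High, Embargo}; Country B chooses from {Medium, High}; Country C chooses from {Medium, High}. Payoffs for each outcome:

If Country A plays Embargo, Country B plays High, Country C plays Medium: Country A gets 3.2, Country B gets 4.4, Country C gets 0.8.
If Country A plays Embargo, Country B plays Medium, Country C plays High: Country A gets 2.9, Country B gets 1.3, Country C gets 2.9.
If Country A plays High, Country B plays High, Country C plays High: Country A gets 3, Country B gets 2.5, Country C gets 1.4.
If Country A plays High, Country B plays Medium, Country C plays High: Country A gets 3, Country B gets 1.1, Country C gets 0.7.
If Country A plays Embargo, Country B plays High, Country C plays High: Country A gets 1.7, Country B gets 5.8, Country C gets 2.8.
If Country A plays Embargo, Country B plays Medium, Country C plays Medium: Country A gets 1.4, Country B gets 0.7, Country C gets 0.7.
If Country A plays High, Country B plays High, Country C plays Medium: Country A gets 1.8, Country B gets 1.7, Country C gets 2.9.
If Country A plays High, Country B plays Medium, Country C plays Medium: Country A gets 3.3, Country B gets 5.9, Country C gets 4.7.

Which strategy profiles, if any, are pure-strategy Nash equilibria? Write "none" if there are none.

Country A against (Medium, Medium): payoffs 3.3, 1.4 → best response High.
Country A against (Medium, High): payoffs 3, 2.9 → best response High.
Country A against (High, Medium): payoffs 1.8, 3.2 → best response Embargo.
Country A against (High, High): payoffs 3, 1.7 → best response High.
Country B against (High, Medium): payoffs 5.9, 1.7 → best response Medium.
Country B against (High, High): payoffs 1.1, 2.5 → best response High.
Country B against (Embargo, Medium): payoffs 0.7, 4.4 → best response High.
Country B against (Embargo, High): payoffs 1.3, 5.8 → best response High.
Country C against (High, Medium): payoffs 4.7, 0.7 → best response Medium.
Country C against (High, High): payoffs 2.9, 1.4 → best response Medium.
Country C against (Embargo, Medium): payoffs 0.7, 2.9 → best response High.
Country C against (Embargo, High): payoffs 0.8, 2.8 → best response High.
Mutual best responses: (High, Medium, Medium).

Pure NE: (High, Medium, Medium)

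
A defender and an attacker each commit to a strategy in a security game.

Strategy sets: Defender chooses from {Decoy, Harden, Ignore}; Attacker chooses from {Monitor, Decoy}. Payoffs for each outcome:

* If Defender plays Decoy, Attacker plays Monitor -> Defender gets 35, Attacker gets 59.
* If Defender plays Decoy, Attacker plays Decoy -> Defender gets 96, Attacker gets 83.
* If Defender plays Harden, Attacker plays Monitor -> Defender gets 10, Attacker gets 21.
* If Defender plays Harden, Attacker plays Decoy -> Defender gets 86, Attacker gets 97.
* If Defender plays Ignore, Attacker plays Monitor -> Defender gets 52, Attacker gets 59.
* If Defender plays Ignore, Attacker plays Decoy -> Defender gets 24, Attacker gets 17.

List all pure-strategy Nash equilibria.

(Decoy, Monitor): Defender can switch to Ignore (35 → 52). Not NE.
(Decoy, Decoy): Defender gets 96, best alternative 86; Attacker gets 83, best alternative 59. No profitable deviation — NE.
(Harden, Monitor): Defender can switch to Decoy (10 → 35). Not NE.
(Harden, Decoy): Defender can switch to Decoy (86 → 96). Not NE.
(Ignore, Monitor): Defender gets 52, best alternative 35; Attacker gets 59, best alternative 17. No profitable deviation — NE.
(Ignore, Decoy): Defender can switch to Decoy (24 → 96). Not NE.

Pure-strategy Nash equilibria: (Decoy, Decoy); (Ignore, Monitor)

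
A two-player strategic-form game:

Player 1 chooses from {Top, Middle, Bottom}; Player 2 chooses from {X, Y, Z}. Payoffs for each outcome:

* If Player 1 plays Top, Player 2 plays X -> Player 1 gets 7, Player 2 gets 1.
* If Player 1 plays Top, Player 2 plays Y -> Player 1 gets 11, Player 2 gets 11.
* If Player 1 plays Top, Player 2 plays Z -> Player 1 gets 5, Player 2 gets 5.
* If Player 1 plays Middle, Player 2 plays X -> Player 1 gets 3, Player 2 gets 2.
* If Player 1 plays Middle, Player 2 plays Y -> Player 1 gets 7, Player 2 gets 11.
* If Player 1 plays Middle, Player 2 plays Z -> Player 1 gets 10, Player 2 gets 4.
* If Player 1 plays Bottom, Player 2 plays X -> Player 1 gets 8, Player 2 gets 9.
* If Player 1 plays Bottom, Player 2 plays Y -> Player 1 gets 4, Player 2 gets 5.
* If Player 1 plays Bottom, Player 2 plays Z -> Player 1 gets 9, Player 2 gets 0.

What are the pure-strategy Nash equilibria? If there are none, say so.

The pure Nash equilibria are (Top, Y) and (Bottom, X).

Mark each player's best response to every combination of opponents' strategies; a profile where every player is best-responding is a pure Nash equilibrium.
Player 1 against X: payoffs 7, 3, 8 → best response Bottom.
Player 1 against Y: payoffs 11, 7, 4 → best response Top.
Player 1 against Z: payoffs 5, 10, 9 → best response Middle.
Player 2 against Top: payoffs 1, 11, 5 → best response Y.
Player 2 against Middle: payoffs 2, 11, 4 → best response Y.
Player 2 against Bottom: payoffs 9, 5, 0 → best response X.
Mutual best responses: (Top, Y); (Bottom, X).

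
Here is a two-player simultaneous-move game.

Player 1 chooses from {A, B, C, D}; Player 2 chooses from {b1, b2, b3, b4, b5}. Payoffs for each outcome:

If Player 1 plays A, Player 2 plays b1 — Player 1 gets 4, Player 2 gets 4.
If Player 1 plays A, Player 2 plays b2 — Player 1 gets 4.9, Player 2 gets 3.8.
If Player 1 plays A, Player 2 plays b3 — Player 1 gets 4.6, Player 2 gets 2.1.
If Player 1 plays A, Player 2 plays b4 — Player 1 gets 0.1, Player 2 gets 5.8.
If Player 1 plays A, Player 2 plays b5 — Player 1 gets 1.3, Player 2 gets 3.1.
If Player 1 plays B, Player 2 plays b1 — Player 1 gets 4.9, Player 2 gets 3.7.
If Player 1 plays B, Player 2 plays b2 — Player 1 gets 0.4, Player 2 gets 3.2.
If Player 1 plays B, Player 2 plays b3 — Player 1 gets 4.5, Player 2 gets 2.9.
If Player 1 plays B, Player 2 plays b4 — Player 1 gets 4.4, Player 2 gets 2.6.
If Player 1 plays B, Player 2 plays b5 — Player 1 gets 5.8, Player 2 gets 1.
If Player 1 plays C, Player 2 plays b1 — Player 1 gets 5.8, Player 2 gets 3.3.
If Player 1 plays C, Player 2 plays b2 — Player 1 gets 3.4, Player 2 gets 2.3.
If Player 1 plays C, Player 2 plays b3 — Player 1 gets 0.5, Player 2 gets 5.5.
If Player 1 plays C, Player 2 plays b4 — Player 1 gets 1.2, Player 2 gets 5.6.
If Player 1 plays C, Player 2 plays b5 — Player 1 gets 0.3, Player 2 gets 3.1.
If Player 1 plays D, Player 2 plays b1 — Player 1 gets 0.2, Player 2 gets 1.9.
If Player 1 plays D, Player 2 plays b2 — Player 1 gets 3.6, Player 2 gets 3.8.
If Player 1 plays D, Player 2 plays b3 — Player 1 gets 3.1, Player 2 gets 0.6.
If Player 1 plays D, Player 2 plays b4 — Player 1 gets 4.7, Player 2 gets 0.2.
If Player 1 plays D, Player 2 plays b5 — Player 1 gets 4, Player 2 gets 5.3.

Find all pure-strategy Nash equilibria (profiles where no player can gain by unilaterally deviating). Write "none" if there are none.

Mark each player's best response to every combination of opponents' strategies; a profile where every player is best-responding is a pure Nash equilibrium.
Player 1 against b1: payoffs 4, 4.9, 5.8, 0.2 → best response C.
Player 1 against b2: payoffs 4.9, 0.4, 3.4, 3.6 → best response A.
Player 1 against b3: payoffs 4.6, 4.5, 0.5, 3.1 → best response A.
Player 1 against b4: payoffs 0.1, 4.4, 1.2, 4.7 → best response D.
Player 1 against b5: payoffs 1.3, 5.8, 0.3, 4 → best response B.
Player 2 against A: payoffs 4, 3.8, 2.1, 5.8, 3.1 → best response b4.
Player 2 against B: payoffs 3.7, 3.2, 2.9, 2.6, 1 → best response b1.
Player 2 against C: payoffs 3.3, 2.3, 5.5, 5.6, 3.1 → best response b4.
Player 2 against D: payoffs 1.9, 3.8, 0.6, 0.2, 5.3 → best response b5.
No profile is a mutual best response for all players.

There is no pure-strategy Nash equilibrium.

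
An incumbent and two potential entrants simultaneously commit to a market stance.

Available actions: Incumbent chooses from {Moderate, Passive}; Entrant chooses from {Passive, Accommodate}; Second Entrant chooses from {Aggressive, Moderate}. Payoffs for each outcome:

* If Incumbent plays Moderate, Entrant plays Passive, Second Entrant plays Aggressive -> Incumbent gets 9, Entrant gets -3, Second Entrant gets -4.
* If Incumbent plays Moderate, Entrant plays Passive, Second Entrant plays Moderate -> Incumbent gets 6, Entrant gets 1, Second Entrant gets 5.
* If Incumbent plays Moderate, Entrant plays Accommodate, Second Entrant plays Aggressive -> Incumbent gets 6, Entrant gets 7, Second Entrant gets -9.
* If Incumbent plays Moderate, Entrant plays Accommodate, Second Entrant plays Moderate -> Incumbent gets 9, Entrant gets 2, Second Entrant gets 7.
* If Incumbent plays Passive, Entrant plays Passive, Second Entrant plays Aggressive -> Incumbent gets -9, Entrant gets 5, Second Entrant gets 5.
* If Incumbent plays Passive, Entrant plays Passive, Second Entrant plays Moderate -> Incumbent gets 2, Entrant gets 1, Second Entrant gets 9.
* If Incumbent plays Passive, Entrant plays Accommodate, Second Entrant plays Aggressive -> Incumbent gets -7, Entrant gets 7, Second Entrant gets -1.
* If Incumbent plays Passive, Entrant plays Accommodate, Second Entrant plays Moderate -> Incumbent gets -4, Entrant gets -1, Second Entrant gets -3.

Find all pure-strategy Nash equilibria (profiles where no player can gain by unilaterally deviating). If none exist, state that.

(Moderate, Accommodate, Moderate)

For each strategy profile, look for a profitable unilateral deviation.
(Moderate, Passive, Aggressive): Entrant can switch to Accommodate (-3 → 7). Not NE.
(Moderate, Passive, Moderate): Entrant can switch to Accommodate (1 → 2). Not NE.
(Moderate, Accommodate, Aggressive): Second Entrant can switch to Moderate (-9 → 7). Not NE.
(Moderate, Accommodate, Moderate): Incumbent gets 9, best alternative -4; Entrant gets 2, best alternative 1; Second Entrant gets 7, best alternative -9. No profitable deviation — NE.
(Passive, Passive, Aggressive): Incumbent can switch to Moderate (-9 → 9). Not NE.
(Passive, Passive, Moderate): Incumbent can switch to Moderate (2 → 6). Not NE.
(Passive, Accommodate, Aggressive): Incumbent can switch to Moderate (-7 → 6). Not NE.
(The remaining 1 profile has a profitable deviation by the same check.)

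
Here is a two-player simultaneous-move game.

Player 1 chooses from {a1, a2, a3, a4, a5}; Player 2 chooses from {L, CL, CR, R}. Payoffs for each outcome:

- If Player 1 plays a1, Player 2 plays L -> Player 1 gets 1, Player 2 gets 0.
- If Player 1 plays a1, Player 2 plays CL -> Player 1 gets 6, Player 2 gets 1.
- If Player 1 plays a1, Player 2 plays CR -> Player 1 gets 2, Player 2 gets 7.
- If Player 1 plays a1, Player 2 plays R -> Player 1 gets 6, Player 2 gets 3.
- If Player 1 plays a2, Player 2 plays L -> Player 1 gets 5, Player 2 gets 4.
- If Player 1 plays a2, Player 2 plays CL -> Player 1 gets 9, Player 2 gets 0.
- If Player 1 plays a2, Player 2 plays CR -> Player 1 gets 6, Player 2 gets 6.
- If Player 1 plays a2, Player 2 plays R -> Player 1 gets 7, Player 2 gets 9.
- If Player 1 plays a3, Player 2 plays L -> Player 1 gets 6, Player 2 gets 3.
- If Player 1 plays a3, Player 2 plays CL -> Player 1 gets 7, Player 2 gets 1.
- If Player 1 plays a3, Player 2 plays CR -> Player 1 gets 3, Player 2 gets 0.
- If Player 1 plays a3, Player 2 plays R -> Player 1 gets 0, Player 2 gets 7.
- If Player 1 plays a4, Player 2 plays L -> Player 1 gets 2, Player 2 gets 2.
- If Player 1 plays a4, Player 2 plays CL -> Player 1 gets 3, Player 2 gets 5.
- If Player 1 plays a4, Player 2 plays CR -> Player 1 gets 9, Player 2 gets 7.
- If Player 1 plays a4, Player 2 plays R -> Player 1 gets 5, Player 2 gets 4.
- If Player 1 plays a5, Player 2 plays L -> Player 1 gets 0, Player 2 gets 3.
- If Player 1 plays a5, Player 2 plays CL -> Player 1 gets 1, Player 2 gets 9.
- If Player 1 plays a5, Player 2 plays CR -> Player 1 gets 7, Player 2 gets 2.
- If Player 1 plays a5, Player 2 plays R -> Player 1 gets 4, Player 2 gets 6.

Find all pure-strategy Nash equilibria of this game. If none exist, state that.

(a2, R) and (a4, CR)

Check each profile: it is a Nash equilibrium iff no player can strictly gain by switching unilaterally.
(a1, L): Player 1 can switch to a2 (1 → 5). Not NE.
(a1, CL): Player 1 can switch to a2 (6 → 9). Not NE.
(a1, CR): Player 1 can switch to a2 (2 → 6). Not NE.
(a1, R): Player 1 can switch to a2 (6 → 7). Not NE.
(a2, L): Player 1 can switch to a3 (5 → 6). Not NE.
(a2, CL): Player 2 can switch to L (0 → 4). Not NE.
(a2, CR): Player 1 can switch to a4 (6 → 9). Not NE.
(a2, R): Player 1 gets 7, best alternative 6; Player 2 gets 9, best alternative 6. No profitable deviation — NE.
(a3, L): Player 2 can switch to R (3 → 7). Not NE.
(a3, CL): Player 1 can switch to a2 (7 → 9). Not NE.
(a3, CR): Player 1 can switch to a2 (3 → 6). Not NE.
(a4, CR): Player 1 gets 9, best alternative 7; Player 2 gets 7, best alternative 5. No profitable deviation — NE.
(The remaining 8 profiles each have a profitable deviation by the same check.)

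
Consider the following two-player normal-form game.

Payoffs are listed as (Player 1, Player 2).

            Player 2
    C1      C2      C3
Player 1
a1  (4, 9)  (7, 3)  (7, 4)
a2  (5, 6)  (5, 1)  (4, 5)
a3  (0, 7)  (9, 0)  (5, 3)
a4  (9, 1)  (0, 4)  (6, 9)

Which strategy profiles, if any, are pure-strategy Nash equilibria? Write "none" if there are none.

Mark each player's best response to every combination of opponents' strategies; a profile where every player is best-responding is a pure Nash equilibrium.
Player 1 against C1: payoffs 4, 5, 0, 9 → best response a4.
Player 1 against C2: payoffs 7, 5, 9, 0 → best response a3.
Player 1 against C3: payoffs 7, 4, 5, 6 → best response a1.
Player 2 against a1: payoffs 9, 3, 4 → best response C1.
Player 2 against a2: payoffs 6, 1, 5 → best response C1.
Player 2 against a3: payoffs 7, 0, 3 → best response C1.
Player 2 against a4: payoffs 1, 4, 9 → best response C3.
No profile is a mutual best response for all players.

There is no pure-strategy Nash equilibrium.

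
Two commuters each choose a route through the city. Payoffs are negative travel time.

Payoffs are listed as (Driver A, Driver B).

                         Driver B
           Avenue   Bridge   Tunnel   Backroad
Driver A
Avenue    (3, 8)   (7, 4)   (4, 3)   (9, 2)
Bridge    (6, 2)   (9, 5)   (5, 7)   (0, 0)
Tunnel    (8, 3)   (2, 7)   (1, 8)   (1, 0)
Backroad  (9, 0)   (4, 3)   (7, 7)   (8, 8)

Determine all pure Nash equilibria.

(Avenue, Avenue): Driver A can switch to Bridge (3 → 6). Not NE.
(Avenue, Bridge): Driver A can switch to Bridge (7 → 9). Not NE.
(Avenue, Tunnel): Driver A can switch to Bridge (4 → 5). Not NE.
(Avenue, Backroad): Driver B can switch to Avenue (2 → 8). Not NE.
(Bridge, Avenue): Driver A can switch to Tunnel (6 → 8). Not NE.
(Bridge, Bridge): Driver B can switch to Tunnel (5 → 7). Not NE.
(The remaining 10 profiles each have a profitable deviation by the same check.)

No pure-strategy Nash equilibrium.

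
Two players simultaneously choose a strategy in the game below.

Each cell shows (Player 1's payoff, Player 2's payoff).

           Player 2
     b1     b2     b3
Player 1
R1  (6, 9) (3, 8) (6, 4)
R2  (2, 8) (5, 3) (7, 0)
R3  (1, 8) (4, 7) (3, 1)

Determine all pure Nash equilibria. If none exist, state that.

The unique pure-strategy Nash equilibrium is (R1, b1).

For each player, find the best response to each opponent profile; mutual best responses are the pure NE.
Player 1 against b1: payoffs 6, 2, 1 → best response R1.
Player 1 against b2: payoffs 3, 5, 4 → best response R2.
Player 1 against b3: payoffs 6, 7, 3 → best response R2.
Player 2 against R1: payoffs 9, 8, 4 → best response b1.
Player 2 against R2: payoffs 8, 3, 0 → best response b1.
Player 2 against R3: payoffs 8, 7, 1 → best response b1.
Mutual best responses: (R1, b1).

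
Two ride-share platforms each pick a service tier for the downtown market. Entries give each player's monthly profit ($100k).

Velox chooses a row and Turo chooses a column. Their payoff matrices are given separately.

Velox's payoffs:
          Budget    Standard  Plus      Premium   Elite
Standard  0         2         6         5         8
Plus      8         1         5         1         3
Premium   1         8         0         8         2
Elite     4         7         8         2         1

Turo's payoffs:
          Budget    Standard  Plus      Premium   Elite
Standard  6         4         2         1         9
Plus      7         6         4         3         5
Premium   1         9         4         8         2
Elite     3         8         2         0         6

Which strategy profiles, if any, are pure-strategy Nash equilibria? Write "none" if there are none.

(Standard, Budget): Velox can switch to Plus (0 → 8). Not NE.
(Standard, Standard): Velox can switch to Premium (2 → 8). Not NE.
(Standard, Plus): Velox can switch to Elite (6 → 8). Not NE.
(Standard, Premium): Velox can switch to Premium (5 → 8). Not NE.
(Standard, Elite): Velox gets 8, best alternative 3; Turo gets 9, best alternative 6. No profitable deviation — NE.
(Plus, Budget): Velox gets 8, best alternative 4; Turo gets 7, best alternative 6. No profitable deviation — NE.
(Plus, Standard): Velox can switch to Standard (1 → 2). Not NE.
(Plus, Plus): Velox can switch to Standard (5 → 6). Not NE.
(Premium, Standard): Velox gets 8, best alternative 7; Turo gets 9, best alternative 8. No profitable deviation — NE.
(The remaining 11 profiles each have a profitable deviation by the same check.)

(Standard, Elite) and (Plus, Budget) and (Premium, Standard)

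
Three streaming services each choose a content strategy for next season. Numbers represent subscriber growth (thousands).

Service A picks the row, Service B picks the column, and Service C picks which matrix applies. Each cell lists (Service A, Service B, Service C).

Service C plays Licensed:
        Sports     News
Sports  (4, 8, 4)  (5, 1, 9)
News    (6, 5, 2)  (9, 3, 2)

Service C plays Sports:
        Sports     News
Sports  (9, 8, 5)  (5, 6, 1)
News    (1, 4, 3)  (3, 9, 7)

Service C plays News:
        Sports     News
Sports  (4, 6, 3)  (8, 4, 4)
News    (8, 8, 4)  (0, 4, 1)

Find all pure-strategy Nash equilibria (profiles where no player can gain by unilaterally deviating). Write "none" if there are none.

For each strategy profile, look for a profitable unilateral deviation.
(Sports, Sports, Licensed): Service A can switch to News (4 → 6). Not NE.
(Sports, Sports, Sports): Service A gets 9, best alternative 1; Service B gets 8, best alternative 6; Service C gets 5, best alternative 4. No profitable deviation — NE.
(Sports, Sports, News): Service A can switch to News (4 → 8). Not NE.
(Sports, News, Licensed): Service A can switch to News (5 → 9). Not NE.
(Sports, News, Sports): Service B can switch to Sports (6 → 8). Not NE.
(Sports, News, News): Service B can switch to Sports (4 → 6). Not NE.
(News, Sports, Licensed): Service C can switch to Sports (2 → 3). Not NE.
(News, Sports, Sports): Service A can switch to Sports (1 → 9). Not NE.
(News, Sports, News): Service A gets 8, best alternative 4; Service B gets 8, best alternative 4; Service C gets 4, best alternative 3. No profitable deviation — NE.
(News, News, Licensed): Service B can switch to Sports (3 → 5). Not NE.
(News, News, Sports): Service A can switch to Sports (3 → 5). Not NE.
(News, News, News): Service A can switch to Sports (0 → 8). Not NE.

The pure Nash equilibria are (Sports, Sports, Sports); (News, Sports, News).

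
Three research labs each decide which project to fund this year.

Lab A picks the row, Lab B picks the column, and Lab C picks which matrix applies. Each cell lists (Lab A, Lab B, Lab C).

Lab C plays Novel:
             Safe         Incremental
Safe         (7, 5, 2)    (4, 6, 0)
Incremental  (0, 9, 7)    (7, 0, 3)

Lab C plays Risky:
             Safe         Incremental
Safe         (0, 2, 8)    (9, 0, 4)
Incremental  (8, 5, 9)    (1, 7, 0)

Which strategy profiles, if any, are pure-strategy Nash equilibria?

This game has no pure Nash equilibrium.

Lab A against (Safe, Novel): payoffs 7, 0 → best response Safe.
Lab A against (Safe, Risky): payoffs 0, 8 → best response Incremental.
Lab A against (Incremental, Novel): payoffs 4, 7 → best response Incremental.
Lab A against (Incremental, Risky): payoffs 9, 1 → best response Safe.
Lab B against (Safe, Novel): payoffs 5, 6 → best response Incremental.
Lab B against (Safe, Risky): payoffs 2, 0 → best response Safe.
Lab B against (Incremental, Novel): payoffs 9, 0 → best response Safe.
Lab B against (Incremental, Risky): payoffs 5, 7 → best response Incremental.
Lab C against (Safe, Safe): payoffs 2, 8 → best response Risky.
Lab C against (Safe, Incremental): payoffs 0, 4 → best response Risky.
Lab C against (Incremental, Safe): payoffs 7, 9 → best response Risky.
Lab C against (Incremental, Incremental): payoffs 3, 0 → best response Novel.
No profile is a mutual best response for all players.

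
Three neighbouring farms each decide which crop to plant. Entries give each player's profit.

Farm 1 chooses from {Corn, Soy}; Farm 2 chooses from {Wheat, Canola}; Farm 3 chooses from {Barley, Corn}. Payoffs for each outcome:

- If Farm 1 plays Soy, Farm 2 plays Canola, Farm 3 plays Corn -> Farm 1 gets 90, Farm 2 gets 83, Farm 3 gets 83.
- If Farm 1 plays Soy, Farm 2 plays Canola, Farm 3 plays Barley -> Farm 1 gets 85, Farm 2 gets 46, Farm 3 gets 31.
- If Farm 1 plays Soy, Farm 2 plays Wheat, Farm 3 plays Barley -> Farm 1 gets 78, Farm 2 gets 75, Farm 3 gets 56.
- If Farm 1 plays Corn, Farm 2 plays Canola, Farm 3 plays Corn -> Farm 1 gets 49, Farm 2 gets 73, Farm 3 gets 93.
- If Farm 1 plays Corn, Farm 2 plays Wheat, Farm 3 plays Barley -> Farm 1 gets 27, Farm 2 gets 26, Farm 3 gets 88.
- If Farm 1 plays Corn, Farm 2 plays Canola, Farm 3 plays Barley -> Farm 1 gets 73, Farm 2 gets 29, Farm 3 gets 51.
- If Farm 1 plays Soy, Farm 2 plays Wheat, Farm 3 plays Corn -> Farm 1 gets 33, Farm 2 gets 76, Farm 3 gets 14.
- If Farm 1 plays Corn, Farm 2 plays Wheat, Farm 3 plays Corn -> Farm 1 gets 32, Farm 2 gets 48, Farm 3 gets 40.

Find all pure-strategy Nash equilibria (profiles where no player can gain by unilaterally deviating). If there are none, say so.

The pure Nash equilibria are (Soy, Wheat, Barley), (Soy, Canola, Corn).

Farm 1 against (Wheat, Barley): payoffs 27, 78 → best response Soy.
Farm 1 against (Wheat, Corn): payoffs 32, 33 → best response Soy.
Farm 1 against (Canola, Barley): payoffs 73, 85 → best response Soy.
Farm 1 against (Canola, Corn): payoffs 49, 90 → best response Soy.
Farm 2 against (Corn, Barley): payoffs 26, 29 → best response Canola.
Farm 2 against (Corn, Corn): payoffs 48, 73 → best response Canola.
Farm 2 against (Soy, Barley): payoffs 75, 46 → best response Wheat.
Farm 2 against (Soy, Corn): payoffs 76, 83 → best response Canola.
Farm 3 against (Corn, Wheat): payoffs 88, 40 → best response Barley.
Farm 3 against (Corn, Canola): payoffs 51, 93 → best response Corn.
Farm 3 against (Soy, Wheat): payoffs 56, 14 → best response Barley.
Farm 3 against (Soy, Canola): payoffs 31, 83 → best response Corn.
Mutual best responses: (Soy, Wheat, Barley); (Soy, Canola, Corn).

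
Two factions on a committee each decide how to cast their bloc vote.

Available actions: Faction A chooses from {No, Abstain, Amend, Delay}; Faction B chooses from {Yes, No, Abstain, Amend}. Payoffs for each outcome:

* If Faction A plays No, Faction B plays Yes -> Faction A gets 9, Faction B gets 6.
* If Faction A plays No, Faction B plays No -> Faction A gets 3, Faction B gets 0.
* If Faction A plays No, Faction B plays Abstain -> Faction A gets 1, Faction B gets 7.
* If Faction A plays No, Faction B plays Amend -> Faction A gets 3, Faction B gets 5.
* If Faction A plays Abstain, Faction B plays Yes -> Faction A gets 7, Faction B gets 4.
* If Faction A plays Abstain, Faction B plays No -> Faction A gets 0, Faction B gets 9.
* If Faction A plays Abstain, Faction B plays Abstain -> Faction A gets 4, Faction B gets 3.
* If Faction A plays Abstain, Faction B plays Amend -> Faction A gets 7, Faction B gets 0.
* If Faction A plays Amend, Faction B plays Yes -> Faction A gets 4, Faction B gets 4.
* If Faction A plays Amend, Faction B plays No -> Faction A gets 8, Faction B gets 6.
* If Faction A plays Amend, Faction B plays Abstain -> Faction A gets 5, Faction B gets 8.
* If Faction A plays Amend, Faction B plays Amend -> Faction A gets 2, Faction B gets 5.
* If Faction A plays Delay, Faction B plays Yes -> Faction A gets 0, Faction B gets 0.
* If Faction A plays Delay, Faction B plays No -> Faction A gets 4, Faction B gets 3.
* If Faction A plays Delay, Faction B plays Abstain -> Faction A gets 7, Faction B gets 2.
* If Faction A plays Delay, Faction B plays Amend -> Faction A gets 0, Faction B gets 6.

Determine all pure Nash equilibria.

(No, Yes): Faction B can switch to Abstain (6 → 7). Not NE.
(No, No): Faction A can switch to Amend (3 → 8). Not NE.
(No, Abstain): Faction A can switch to Abstain (1 → 4). Not NE.
(No, Amend): Faction A can switch to Abstain (3 → 7). Not NE.
(Abstain, Yes): Faction A can switch to No (7 → 9). Not NE.
(Abstain, No): Faction A can switch to No (0 → 3). Not NE.
(Abstain, Abstain): Faction A can switch to Amend (4 → 5). Not NE.
(Abstain, Amend): Faction B can switch to Yes (0 → 4). Not NE.
(The remaining 8 profiles each have a profitable deviation by the same check.)

none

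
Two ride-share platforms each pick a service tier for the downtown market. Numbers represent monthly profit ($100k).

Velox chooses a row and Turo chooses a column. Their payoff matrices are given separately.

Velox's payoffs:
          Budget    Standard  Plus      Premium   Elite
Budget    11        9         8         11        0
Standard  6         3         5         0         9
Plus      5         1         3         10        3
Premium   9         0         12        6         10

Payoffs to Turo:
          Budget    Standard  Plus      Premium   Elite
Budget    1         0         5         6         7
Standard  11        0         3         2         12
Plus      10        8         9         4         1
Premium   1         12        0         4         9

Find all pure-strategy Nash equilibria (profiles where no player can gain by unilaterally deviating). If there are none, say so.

(Budget, Budget): Turo can switch to Plus (1 → 5). Not NE.
(Budget, Standard): Turo can switch to Budget (0 → 1). Not NE.
(Budget, Plus): Velox can switch to Premium (8 → 12). Not NE.
(Budget, Premium): Turo can switch to Elite (6 → 7). Not NE.
(Budget, Elite): Velox can switch to Standard (0 → 9). Not NE.
(Standard, Budget): Velox can switch to Budget (6 → 11). Not NE.
(The remaining 14 profiles each have a profitable deviation by the same check.)

none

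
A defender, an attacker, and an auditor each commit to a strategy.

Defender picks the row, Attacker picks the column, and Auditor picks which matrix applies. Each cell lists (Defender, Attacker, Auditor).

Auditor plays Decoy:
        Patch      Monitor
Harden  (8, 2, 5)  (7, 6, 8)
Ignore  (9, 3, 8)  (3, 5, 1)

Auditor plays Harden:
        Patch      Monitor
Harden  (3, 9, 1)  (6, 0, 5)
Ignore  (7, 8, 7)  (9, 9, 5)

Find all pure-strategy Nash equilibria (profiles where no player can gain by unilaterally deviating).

Pure-strategy Nash equilibria: (Harden, Monitor, Decoy), (Ignore, Monitor, Harden)

Mark each player's best response to every combination of opponents' strategies; a profile where every player is best-responding is a pure Nash equilibrium.
Defender against (Patch, Decoy): payoffs 8, 9 → best response Ignore.
Defender against (Patch, Harden): payoffs 3, 7 → best response Ignore.
Defender against (Monitor, Decoy): payoffs 7, 3 → best response Harden.
Defender against (Monitor, Harden): payoffs 6, 9 → best response Ignore.
Attacker against (Harden, Decoy): payoffs 2, 6 → best response Monitor.
Attacker against (Harden, Harden): payoffs 9, 0 → best response Patch.
Attacker against (Ignore, Decoy): payoffs 3, 5 → best response Monitor.
Attacker against (Ignore, Harden): payoffs 8, 9 → best response Monitor.
Auditor against (Harden, Patch): payoffs 5, 1 → best response Decoy.
Auditor against (Harden, Monitor): payoffs 8, 5 → best response Decoy.
Auditor against (Ignore, Patch): payoffs 8, 7 → best response Decoy.
Auditor against (Ignore, Monitor): payoffs 1, 5 → best response Harden.
Mutual best responses: (Harden, Monitor, Decoy); (Ignore, Monitor, Harden).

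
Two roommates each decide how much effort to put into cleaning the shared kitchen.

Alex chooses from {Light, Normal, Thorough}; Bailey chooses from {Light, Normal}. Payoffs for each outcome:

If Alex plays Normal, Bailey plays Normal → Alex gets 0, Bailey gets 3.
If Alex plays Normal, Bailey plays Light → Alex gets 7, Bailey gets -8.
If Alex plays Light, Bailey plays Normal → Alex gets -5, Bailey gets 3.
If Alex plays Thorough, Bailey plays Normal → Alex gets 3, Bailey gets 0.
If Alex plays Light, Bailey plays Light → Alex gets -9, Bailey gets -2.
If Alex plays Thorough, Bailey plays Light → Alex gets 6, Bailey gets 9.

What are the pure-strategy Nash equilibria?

none

Alex against Light: payoffs -9, 7, 6 → best response Normal.
Alex against Normal: payoffs -5, 0, 3 → best response Thorough.
Bailey against Light: payoffs -2, 3 → best response Normal.
Bailey against Normal: payoffs -8, 3 → best response Normal.
Bailey against Thorough: payoffs 9, 0 → best response Light.
No profile is a mutual best response for all players.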